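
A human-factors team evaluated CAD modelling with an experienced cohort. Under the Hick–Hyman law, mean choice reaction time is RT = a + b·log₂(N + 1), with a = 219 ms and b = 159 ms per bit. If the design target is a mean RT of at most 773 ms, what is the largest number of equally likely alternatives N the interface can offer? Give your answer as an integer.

Set 219 + 159·log₂(N + 1) ≤ 773.
log₂(N + 1) ≤ (773 − 219) / 159 = 3.4843.
N + 1 ≤ 2^3.4843 = 11.1913.
N ≤ 10.1913, so the largest integer N is 10.

10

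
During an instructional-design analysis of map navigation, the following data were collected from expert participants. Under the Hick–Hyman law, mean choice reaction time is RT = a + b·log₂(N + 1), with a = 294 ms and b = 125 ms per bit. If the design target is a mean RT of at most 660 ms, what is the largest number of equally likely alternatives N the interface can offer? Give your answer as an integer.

6

Set 294 + 125·log₂(N + 1) ≤ 660.
log₂(N + 1) ≤ (660 − 294) / 125 = 2.9280.
N + 1 ≤ 2^2.9280 = 7.6105.
N ≤ 6.6105, so the largest integer N is 6.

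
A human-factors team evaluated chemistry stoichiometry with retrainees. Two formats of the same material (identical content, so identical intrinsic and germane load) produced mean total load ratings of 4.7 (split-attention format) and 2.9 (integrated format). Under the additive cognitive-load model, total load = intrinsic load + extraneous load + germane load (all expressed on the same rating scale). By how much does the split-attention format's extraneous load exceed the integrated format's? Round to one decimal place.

Intrinsic and germane load are equal across formats, so the difference in total load equals the difference in extraneous load.
Extraneous-load difference = 4.7 − 2.9 = 1.8.

1.8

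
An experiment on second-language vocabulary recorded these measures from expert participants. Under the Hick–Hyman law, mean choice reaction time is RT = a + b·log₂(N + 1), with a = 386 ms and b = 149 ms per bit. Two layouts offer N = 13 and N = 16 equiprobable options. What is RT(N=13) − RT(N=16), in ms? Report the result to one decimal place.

-41.7

RT(13) = 386 + 149·log₂(14) = 386 + 149·3.8074 = 953.3026 ms.
RT(16) = 386 + 149·log₂(17) = 386 + 149·4.0875 = 995.0375 ms.
Difference = 953.3026 − 995.0375 = -41.7349 ≈ -41.7 ms.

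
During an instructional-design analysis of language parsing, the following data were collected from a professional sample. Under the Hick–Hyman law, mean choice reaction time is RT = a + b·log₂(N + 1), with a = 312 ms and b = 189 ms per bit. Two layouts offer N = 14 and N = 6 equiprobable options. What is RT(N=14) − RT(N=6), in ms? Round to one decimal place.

207.8

RT(14) = 312 + 189·log₂(15) = 312 + 189·3.9069 = 1050.4041 ms.
RT(6) = 312 + 189·log₂(7) = 312 + 189·2.8074 = 842.5986 ms.
Difference = 1050.4041 − 842.5986 = 207.8055 ≈ 207.8 ms.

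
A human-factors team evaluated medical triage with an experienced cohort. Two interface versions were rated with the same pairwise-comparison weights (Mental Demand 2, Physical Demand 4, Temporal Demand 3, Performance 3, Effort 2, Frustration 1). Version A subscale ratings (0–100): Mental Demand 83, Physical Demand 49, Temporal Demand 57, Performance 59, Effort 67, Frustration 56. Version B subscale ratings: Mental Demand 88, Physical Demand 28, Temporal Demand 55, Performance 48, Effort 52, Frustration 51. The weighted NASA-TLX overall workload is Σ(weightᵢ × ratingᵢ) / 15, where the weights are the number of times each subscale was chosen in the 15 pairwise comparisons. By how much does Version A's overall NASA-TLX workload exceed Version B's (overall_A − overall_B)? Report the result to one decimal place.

9.9

Version A weighted sum = 2·83 + 4·49 + 3·57 + 3·59 + 2·67 + 1·56 = 166 + 196 + 171 + 177 + 134 + 56 = 900; overall_A = 900/15 = 60.0000.
Version B weighted sum = 2·88 + 4·28 + 3·55 + 3·48 + 2·52 + 1·51 = 176 + 112 + 165 + 144 + 104 + 51 = 752; overall_B = 752/15 = 50.1333.
Difference = 60.0000 − 50.1333 = 9.8667 ≈ 9.9.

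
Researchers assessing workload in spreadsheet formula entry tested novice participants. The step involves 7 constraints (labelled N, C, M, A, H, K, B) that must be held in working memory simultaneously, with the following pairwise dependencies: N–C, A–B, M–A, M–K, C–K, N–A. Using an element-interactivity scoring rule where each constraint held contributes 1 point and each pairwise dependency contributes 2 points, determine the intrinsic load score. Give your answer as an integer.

Count of constraints held simultaneously: 7.
Count of pairwise dependencies listed: 6.
Element contribution: 7 × 1 = 7.
Interaction contribution: 6 × 2 = 12.
Intrinsic load = 7 + 12 = 19.

19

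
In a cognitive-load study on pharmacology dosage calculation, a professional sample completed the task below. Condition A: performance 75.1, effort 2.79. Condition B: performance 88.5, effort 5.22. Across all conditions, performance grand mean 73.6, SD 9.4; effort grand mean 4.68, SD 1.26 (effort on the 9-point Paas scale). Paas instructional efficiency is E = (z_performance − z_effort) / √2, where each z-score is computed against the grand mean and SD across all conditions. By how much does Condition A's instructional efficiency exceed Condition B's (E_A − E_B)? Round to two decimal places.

0.36

Condition A: z_P = (75.1 − 73.6)/9.4 = 0.1596; z_E = (2.79 − 4.68)/1.26 = -1.5000; E_A = (0.1596 − (-1.5000))/√2 = 1.1735.
Condition B: z_P = (88.5 − 73.6)/9.4 = 1.5851; z_E = (5.22 − 4.68)/1.26 = 0.4286; E_B = (1.5851 − 0.4286)/√2 = 0.8178.
E_A − E_B = 1.1735 − 0.8178 = 0.3557 ≈ 0.36.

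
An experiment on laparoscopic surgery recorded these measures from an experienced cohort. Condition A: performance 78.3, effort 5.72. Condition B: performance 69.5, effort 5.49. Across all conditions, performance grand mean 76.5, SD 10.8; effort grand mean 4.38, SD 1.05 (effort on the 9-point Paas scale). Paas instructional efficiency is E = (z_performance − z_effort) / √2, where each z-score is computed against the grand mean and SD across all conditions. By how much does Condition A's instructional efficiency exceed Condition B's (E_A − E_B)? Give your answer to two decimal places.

Condition A: z_P = (78.3 − 76.5)/10.8 = 0.1667; z_E = (5.72 − 4.38)/1.05 = 1.2762; E_A = (0.1667 − 1.2762)/√2 = -0.7845.
Condition B: z_P = (69.5 − 76.5)/10.8 = -0.6481; z_E = (5.49 − 4.38)/1.05 = 1.0571; E_B = (-0.6481 − 1.0571)/√2 = -1.2058.
E_A − E_B = -0.7845 − (-1.2058) = 0.4213 ≈ 0.42.

0.42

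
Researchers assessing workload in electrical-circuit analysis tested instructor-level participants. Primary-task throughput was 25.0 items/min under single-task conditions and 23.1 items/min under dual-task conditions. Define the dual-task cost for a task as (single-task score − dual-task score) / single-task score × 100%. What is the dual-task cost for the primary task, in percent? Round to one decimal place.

Cost = (25.0 − 23.1) / 25.0 × 100%
     = 1.9000 / 25.0 × 100% = 7.6000%.
≈ 7.6%.

7.6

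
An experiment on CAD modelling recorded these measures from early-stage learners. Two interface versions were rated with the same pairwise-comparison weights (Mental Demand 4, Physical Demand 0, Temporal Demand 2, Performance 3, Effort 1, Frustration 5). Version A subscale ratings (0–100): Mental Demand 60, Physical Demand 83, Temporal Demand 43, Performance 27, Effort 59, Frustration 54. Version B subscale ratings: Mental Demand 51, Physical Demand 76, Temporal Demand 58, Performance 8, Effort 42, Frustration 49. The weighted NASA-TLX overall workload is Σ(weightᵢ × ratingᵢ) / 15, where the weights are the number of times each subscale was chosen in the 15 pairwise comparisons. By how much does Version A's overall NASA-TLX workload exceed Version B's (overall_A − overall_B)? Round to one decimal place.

Version A weighted sum = 4·60 + 0·83 + 2·43 + 3·27 + 1·59 + 5·54 = 240 + 0 + 86 + 81 + 59 + 270 = 736; overall_A = 736/15 = 49.0667.
Version B weighted sum = 4·51 + 0·76 + 2·58 + 3·8 + 1·42 + 5·49 = 204 + 0 + 116 + 24 + 42 + 245 = 631; overall_B = 631/15 = 42.0667.
Difference = 49.0667 − 42.0667 = 7.0000 ≈ 7.0.

7.0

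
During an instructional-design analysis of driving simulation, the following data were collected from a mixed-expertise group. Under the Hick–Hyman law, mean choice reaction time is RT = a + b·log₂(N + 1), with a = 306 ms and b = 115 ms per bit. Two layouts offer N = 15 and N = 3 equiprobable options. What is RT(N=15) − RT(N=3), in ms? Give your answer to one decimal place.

230.0

RT(15) = 306 + 115·log₂(16) = 306 + 115·4.0000 = 766.0000 ms.
RT(3) = 306 + 115·log₂(4) = 306 + 115·2.0000 = 536.0000 ms.
Difference = 766.0000 − 536.0000 = 230.0000 ≈ 230.0 ms.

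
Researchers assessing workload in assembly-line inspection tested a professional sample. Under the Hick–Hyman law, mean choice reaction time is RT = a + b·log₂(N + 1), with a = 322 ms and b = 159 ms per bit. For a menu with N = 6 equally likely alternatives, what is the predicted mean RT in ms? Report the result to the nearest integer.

log₂(6 + 1) = log₂(7) = 2.8074.
RT = 322 + 159 × 2.8074 = 322 + 446.3766 = 768.3766 ms.
≈ 768 ms.

768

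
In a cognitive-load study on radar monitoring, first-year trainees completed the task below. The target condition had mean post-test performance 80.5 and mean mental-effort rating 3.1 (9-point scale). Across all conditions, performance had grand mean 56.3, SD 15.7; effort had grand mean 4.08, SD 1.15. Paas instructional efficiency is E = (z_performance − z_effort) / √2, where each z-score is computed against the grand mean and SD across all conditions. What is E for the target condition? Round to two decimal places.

1.69

z_performance = (80.5 − 56.3) / 15.7 = 24.2000 / 15.7 = 1.5414.
z_effort = (3.1 − 4.08) / 1.15 = -0.9800 / 1.15 = -0.8522.
z_P − z_E = 1.5414 − (-0.8522) = 2.3936.
E = 2.3936 / √2 = 2.3936 / 1.41421 = 1.6925 ≈ 1.69.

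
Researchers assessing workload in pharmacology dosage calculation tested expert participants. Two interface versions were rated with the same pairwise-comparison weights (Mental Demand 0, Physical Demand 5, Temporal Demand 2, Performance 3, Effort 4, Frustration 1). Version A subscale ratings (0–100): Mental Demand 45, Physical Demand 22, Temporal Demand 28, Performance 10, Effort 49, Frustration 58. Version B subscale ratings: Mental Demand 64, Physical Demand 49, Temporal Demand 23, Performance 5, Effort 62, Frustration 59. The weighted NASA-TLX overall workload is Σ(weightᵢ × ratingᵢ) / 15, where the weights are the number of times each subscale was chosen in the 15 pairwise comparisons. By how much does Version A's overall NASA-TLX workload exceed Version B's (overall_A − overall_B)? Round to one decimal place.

-10.9

Version A weighted sum = 0·45 + 5·22 + 2·28 + 3·10 + 4·49 + 1·58 = 0 + 110 + 56 + 30 + 196 + 58 = 450; overall_A = 450/15 = 30.0000.
Version B weighted sum = 0·64 + 5·49 + 2·23 + 3·5 + 4·62 + 1·59 = 0 + 245 + 46 + 15 + 248 + 59 = 613; overall_B = 613/15 = 40.8667.
Difference = 30.0000 − 40.8667 = -10.8667 ≈ -10.9.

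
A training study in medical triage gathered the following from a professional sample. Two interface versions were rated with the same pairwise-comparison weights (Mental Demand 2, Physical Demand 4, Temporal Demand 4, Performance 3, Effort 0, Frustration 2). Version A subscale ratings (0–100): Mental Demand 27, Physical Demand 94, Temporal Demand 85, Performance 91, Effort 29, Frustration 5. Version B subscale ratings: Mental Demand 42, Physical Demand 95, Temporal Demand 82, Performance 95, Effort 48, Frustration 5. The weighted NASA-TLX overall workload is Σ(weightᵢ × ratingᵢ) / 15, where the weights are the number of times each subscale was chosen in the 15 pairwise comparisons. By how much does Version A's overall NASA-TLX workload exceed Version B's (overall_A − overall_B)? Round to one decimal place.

-2.3

Version A weighted sum = 2·27 + 4·94 + 4·85 + 3·91 + 0·29 + 2·5 = 54 + 376 + 340 + 273 + 0 + 10 = 1053; overall_A = 1053/15 = 70.2000.
Version B weighted sum = 2·42 + 4·95 + 4·82 + 3·95 + 0·48 + 2·5 = 84 + 380 + 328 + 285 + 0 + 10 = 1087; overall_B = 1087/15 = 72.4667.
Difference = 70.2000 − 72.4667 = -2.2667 ≈ -2.3.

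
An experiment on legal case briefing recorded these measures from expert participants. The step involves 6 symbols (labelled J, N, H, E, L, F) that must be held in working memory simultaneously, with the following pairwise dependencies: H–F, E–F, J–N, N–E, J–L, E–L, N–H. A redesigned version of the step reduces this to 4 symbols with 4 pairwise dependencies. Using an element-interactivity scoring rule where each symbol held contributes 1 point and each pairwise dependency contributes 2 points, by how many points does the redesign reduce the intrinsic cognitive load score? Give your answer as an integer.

8

Original: 6 × 1 + 7 × 2 = 6 + 14 = 20.
Redesigned: 4 × 1 + 4 × 2 = 4 + 8 = 12.
Reduction = 20 − 12 = 8.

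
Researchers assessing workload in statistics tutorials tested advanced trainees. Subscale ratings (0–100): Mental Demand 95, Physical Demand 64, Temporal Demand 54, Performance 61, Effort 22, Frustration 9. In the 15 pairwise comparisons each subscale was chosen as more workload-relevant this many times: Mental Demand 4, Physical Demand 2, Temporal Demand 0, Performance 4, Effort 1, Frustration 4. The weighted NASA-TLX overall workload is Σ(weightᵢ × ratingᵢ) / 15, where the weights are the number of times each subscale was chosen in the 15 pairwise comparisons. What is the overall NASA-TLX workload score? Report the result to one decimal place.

The tallies are the weights (they sum to 15).
Weighted sum = 4·95 + 2·64 + 0·54 + 4·61 + 1·22 + 4·9
            = 380 + 128 + 0 + 244 + 22 + 36 = 810.
Overall workload = 810 / 15 = 54.0000 ≈ 54.0.

54.0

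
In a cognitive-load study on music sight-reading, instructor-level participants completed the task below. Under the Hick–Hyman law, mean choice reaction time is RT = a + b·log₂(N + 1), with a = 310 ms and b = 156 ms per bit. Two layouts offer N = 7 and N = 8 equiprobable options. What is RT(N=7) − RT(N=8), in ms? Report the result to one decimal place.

-26.5

RT(7) = 310 + 156·log₂(8) = 310 + 156·3.0000 = 778.0000 ms.
RT(8) = 310 + 156·log₂(9) = 310 + 156·3.1699 = 804.5044 ms.
Difference = 778.0000 − 804.5044 = -26.5044 ≈ -26.5 ms.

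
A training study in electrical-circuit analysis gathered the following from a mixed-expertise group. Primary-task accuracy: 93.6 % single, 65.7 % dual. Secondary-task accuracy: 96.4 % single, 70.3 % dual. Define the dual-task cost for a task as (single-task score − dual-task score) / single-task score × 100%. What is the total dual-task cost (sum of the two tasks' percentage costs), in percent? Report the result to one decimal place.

Primary cost = (93.6 − 65.7) / 93.6 × 100% = 29.8077%.
Secondary cost = (96.4 − 70.3) / 96.4 × 100% = 27.0747%.
Total = 29.8077% + 27.0747% = 56.8824% ≈ 56.9%.

56.9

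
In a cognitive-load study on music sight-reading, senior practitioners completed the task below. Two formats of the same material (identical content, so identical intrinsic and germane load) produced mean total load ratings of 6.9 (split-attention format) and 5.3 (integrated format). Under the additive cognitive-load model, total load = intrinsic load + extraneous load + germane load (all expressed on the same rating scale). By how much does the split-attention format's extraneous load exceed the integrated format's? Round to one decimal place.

1.6

Intrinsic and germane load are equal across formats, so the difference in total load equals the difference in extraneous load.
Extraneous-load difference = 6.9 − 5.3 = 1.6.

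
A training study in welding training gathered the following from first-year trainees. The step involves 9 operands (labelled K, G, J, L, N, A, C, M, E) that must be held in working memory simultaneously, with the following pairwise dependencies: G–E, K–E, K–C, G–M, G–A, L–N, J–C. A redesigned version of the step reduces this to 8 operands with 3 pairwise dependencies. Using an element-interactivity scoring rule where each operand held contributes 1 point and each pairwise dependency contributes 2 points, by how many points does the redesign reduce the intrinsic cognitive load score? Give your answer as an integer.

Original: 9 × 1 + 7 × 2 = 9 + 14 = 23.
Redesigned: 8 × 1 + 3 × 2 = 8 + 6 = 14.
Reduction = 23 − 14 = 9.

9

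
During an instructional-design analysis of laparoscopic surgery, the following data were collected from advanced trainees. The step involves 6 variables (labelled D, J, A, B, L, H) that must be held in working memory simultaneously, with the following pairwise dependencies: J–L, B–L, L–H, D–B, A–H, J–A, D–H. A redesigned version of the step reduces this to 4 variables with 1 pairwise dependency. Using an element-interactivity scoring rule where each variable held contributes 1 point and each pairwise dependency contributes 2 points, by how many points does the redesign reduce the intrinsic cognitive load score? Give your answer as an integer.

Original: 6 × 1 + 7 × 2 = 6 + 14 = 20.
Redesigned: 4 × 1 + 1 × 2 = 4 + 2 = 6.
Reduction = 20 − 6 = 14.

14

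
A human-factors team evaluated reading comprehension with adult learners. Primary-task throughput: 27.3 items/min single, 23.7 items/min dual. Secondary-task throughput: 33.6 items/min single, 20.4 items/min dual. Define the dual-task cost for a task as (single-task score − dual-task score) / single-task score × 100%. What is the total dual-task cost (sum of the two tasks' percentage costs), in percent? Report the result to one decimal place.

Primary cost = (27.3 − 23.7) / 27.3 × 100% = 13.1868%.
Secondary cost = (33.6 − 20.4) / 33.6 × 100% = 39.2857%.
Total = 13.1868% + 39.2857% = 52.4725% ≈ 52.5%.

52.5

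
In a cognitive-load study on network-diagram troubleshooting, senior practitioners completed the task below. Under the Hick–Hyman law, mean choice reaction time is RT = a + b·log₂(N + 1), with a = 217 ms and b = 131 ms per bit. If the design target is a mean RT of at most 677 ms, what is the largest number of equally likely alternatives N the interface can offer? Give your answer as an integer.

10

Set 217 + 131·log₂(N + 1) ≤ 677.
log₂(N + 1) ≤ (677 − 217) / 131 = 3.5115.
N + 1 ≤ 2^3.5115 = 11.4043.
N ≤ 10.4043, so the largest integer N is 10.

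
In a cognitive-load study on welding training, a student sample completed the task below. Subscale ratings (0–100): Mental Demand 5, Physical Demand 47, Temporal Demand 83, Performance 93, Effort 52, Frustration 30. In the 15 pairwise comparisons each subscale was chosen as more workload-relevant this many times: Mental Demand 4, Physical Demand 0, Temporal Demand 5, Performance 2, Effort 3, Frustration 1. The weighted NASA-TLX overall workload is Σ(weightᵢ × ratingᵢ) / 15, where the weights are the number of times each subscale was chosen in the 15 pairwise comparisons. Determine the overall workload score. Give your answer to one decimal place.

53.8

The tallies are the weights (they sum to 15).
Weighted sum = 4·5 + 0·47 + 5·83 + 2·93 + 3·52 + 1·30
            = 20 + 0 + 415 + 186 + 156 + 30 = 807.
Overall workload = 807 / 15 = 53.8000 ≈ 53.8.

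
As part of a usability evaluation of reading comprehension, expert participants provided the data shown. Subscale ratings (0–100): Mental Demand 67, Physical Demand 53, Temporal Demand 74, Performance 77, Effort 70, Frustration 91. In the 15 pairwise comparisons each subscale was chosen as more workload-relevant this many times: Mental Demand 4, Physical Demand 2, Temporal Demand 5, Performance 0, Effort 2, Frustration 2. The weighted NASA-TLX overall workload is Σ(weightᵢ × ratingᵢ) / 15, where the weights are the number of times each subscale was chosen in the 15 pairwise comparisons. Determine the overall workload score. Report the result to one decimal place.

71.1

The tallies are the weights (they sum to 15).
Weighted sum = 4·67 + 2·53 + 5·74 + 0·77 + 2·70 + 2·91
            = 268 + 106 + 370 + 0 + 140 + 182 = 1066.
Overall workload = 1066 / 15 = 71.0667 ≈ 71.1.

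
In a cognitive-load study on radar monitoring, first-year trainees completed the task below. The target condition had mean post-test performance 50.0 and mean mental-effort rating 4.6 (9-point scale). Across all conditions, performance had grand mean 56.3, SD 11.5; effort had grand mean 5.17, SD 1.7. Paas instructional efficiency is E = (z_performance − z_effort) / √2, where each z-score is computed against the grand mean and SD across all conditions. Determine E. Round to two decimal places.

z_performance = (50.0 − 56.3) / 11.5 = -6.3000 / 11.5 = -0.5478.
z_effort = (4.6 − 5.17) / 1.7 = -0.5700 / 1.7 = -0.3353.
z_P − z_E = -0.5478 − (-0.3353) = -0.2125.
E = -0.2125 / √2 = -0.2125 / 1.41421 = -0.1503 ≈ -0.15.

-0.15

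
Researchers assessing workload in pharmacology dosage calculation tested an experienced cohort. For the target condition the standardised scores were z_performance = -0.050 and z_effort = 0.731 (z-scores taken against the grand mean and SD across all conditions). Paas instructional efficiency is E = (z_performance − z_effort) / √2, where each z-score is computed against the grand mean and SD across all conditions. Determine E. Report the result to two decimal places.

z_P − z_E = -0.050 − 0.731 = -0.7810.
E = -0.7810 / √2 = -0.7810 / 1.41421 = -0.5523 ≈ -0.55.

-0.55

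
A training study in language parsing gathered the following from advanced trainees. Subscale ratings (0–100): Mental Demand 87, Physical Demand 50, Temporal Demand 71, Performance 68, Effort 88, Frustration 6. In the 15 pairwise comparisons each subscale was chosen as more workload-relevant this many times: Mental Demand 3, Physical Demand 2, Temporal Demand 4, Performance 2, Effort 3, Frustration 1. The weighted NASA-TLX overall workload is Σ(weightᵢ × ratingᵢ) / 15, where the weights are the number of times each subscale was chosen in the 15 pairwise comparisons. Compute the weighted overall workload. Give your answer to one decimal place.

The tallies are the weights (they sum to 15).
Weighted sum = 3·87 + 2·50 + 4·71 + 2·68 + 3·88 + 1·6
            = 261 + 100 + 284 + 136 + 264 + 6 = 1051.
Overall workload = 1051 / 15 = 70.0667 ≈ 70.1.

70.1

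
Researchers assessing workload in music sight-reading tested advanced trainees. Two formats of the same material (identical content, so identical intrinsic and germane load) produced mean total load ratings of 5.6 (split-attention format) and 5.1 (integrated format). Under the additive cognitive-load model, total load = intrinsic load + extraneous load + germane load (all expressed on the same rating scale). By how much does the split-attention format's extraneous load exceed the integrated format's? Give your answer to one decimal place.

0.5

Intrinsic and germane load are equal across formats, so the difference in total load equals the difference in extraneous load.
Extraneous-load difference = 5.6 − 5.1 = 0.5.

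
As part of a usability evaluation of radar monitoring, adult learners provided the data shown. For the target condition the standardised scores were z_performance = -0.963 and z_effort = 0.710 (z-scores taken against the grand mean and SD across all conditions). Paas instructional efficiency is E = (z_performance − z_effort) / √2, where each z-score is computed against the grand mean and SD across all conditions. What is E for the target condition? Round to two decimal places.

-1.18

z_P − z_E = -0.963 − 0.710 = -1.6730.
E = -1.6730 / √2 = -1.6730 / 1.41421 = -1.1830 ≈ -1.18.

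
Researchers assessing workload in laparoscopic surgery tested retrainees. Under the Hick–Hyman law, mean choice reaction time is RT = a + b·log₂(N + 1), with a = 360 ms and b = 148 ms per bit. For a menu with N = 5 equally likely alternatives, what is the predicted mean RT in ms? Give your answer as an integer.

log₂(5 + 1) = log₂(6) = 2.5850.
RT = 360 + 148 × 2.5850 = 360 + 382.5800 = 742.5800 ms.
≈ 743 ms.

743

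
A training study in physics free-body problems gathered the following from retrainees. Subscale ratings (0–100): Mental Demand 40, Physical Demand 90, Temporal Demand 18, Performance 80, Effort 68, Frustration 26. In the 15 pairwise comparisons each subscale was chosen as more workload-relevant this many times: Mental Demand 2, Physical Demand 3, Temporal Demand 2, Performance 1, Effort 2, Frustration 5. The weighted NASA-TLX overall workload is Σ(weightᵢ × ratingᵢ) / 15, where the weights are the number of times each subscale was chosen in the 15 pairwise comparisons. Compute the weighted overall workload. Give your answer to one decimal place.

The tallies are the weights (they sum to 15).
Weighted sum = 2·40 + 3·90 + 2·18 + 1·80 + 2·68 + 5·26
            = 80 + 270 + 36 + 80 + 136 + 130 = 732.
Overall workload = 732 / 15 = 48.8000 ≈ 48.8.

48.8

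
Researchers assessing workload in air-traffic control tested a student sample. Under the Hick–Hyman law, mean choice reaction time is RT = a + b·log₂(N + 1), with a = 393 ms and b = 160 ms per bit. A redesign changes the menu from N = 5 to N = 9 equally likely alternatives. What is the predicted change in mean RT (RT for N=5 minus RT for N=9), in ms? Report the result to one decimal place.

RT(5) = 393 + 160·log₂(6) = 393 + 160·2.5850 = 806.6000 ms.
RT(9) = 393 + 160·log₂(10) = 393 + 160·3.3219 = 924.5040 ms.
Difference = 806.6000 − 924.5040 = -117.9040 ≈ -117.9 ms.

-117.9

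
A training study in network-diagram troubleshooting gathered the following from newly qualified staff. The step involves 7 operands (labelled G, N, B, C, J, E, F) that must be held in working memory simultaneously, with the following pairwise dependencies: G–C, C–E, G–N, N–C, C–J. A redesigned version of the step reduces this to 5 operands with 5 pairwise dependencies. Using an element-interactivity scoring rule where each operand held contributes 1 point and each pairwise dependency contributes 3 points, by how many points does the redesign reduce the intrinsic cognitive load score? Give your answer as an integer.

2

Original: 7 × 1 + 5 × 3 = 7 + 15 = 22.
Redesigned: 5 × 1 + 5 × 3 = 5 + 15 = 20.
Reduction = 22 − 20 = 2.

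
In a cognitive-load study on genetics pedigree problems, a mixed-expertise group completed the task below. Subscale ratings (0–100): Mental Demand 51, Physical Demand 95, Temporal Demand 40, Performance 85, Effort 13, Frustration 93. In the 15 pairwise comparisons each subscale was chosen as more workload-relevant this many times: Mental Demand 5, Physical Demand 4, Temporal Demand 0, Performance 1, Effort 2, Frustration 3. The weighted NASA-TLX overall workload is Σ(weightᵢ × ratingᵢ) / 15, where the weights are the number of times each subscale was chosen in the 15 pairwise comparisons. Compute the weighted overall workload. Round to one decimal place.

The tallies are the weights (they sum to 15).
Weighted sum = 5·51 + 4·95 + 0·40 + 1·85 + 2·13 + 3·93
            = 255 + 380 + 0 + 85 + 26 + 279 = 1025.
Overall workload = 1025 / 15 = 68.3333 ≈ 68.3.

68.3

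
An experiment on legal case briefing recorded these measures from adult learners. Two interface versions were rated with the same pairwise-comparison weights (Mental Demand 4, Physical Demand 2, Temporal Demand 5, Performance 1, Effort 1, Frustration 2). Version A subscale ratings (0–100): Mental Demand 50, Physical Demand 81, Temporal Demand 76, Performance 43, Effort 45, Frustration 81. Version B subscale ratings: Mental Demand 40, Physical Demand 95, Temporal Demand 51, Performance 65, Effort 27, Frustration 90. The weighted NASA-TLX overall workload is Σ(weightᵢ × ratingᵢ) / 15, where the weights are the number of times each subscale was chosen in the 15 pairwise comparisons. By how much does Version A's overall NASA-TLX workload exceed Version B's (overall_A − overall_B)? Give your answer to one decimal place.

Version A weighted sum = 4·50 + 2·81 + 5·76 + 1·43 + 1·45 + 2·81 = 200 + 162 + 380 + 43 + 45 + 162 = 992; overall_A = 992/15 = 66.1333.
Version B weighted sum = 4·40 + 2·95 + 5·51 + 1·65 + 1·27 + 2·90 = 160 + 190 + 255 + 65 + 27 + 180 = 877; overall_B = 877/15 = 58.4667.
Difference = 66.1333 − 58.4667 = 7.6666 ≈ 7.7.

7.7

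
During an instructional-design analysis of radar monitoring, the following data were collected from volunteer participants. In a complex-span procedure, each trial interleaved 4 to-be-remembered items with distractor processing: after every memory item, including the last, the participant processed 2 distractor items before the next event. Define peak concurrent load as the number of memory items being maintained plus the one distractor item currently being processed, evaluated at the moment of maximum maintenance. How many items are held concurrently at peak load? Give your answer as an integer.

5

Maintenance is greatest during the distractor(s) after memory item 4: all 4 memory items are being held.
One distractor item is concurrently being processed.
Peak concurrent load = 4 + 1 = 5 items.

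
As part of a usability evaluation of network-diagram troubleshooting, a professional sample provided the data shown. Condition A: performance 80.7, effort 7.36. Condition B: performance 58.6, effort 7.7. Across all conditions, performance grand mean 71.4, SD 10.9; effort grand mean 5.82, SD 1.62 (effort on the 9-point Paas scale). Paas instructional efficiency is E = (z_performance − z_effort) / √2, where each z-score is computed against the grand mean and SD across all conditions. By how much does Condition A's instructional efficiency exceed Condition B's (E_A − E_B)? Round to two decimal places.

Condition A: z_P = (80.7 − 71.4)/10.9 = 0.8532; z_E = (7.36 − 5.82)/1.62 = 0.9506; E_A = (0.8532 − 0.9506)/√2 = -0.0689.
Condition B: z_P = (58.6 − 71.4)/10.9 = -1.1743; z_E = (7.7 − 5.82)/1.62 = 1.1605; E_B = (-1.1743 − 1.1605)/√2 = -1.6510.
E_A − E_B = -0.0689 − (-1.6510) = 1.5821 ≈ 1.58.

1.58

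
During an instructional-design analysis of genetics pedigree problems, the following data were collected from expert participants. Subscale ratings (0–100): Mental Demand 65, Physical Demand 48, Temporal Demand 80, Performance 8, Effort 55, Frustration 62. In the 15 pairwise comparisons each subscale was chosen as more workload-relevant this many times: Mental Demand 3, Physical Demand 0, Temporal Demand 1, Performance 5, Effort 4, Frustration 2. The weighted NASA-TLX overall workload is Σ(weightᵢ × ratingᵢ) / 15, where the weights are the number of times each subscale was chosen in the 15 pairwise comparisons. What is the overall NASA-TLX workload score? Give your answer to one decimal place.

43.9

The tallies are the weights (they sum to 15).
Weighted sum = 3·65 + 0·48 + 1·80 + 5·8 + 4·55 + 2·62
            = 195 + 0 + 80 + 40 + 220 + 124 = 659.
Overall workload = 659 / 15 = 43.9333 ≈ 43.9.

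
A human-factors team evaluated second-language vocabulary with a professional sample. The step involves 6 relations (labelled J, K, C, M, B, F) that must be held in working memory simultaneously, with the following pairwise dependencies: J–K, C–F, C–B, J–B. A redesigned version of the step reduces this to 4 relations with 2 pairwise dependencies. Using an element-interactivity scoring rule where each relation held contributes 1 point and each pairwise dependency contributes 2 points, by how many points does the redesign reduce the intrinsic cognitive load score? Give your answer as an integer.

Original: 6 × 1 + 4 × 2 = 6 + 8 = 14.
Redesigned: 4 × 1 + 2 × 2 = 4 + 4 = 8.
Reduction = 14 − 8 = 6.

6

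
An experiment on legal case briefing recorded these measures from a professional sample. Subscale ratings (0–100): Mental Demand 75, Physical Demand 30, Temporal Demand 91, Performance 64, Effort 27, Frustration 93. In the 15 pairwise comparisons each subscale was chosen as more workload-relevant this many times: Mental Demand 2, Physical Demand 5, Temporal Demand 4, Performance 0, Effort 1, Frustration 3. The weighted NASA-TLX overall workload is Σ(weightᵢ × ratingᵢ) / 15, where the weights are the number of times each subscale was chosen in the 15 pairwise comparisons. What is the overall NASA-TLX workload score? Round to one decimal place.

64.7

The tallies are the weights (they sum to 15).
Weighted sum = 2·75 + 5·30 + 4·91 + 0·64 + 1·27 + 3·93
            = 150 + 150 + 364 + 0 + 27 + 279 = 970.
Overall workload = 970 / 15 = 64.6667 ≈ 64.7.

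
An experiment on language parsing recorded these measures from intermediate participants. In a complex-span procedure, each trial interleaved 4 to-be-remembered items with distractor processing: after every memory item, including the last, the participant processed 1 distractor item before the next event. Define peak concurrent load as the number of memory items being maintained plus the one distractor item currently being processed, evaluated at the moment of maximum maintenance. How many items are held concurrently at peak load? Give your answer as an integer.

Maintenance is greatest during the distractor(s) after memory item 4: all 4 memory items are being held.
One distractor item is concurrently being processed.
Peak concurrent load = 4 + 1 = 5 items.

5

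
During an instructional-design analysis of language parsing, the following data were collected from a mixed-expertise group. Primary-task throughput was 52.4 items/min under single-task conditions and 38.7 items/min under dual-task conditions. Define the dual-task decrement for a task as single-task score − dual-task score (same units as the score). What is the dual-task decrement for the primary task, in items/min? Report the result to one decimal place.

13.7

Decrement = 52.4 − 38.7 = 13.7000 items/min ≈ 13.7 items/min.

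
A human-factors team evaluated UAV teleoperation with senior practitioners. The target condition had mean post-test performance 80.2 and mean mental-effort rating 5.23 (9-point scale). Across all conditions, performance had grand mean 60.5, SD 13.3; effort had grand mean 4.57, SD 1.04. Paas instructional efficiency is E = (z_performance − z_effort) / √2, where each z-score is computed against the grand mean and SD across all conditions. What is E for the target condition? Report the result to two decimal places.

0.60

z_performance = (80.2 − 60.5) / 13.3 = 19.7000 / 13.3 = 1.4812.
z_effort = (5.23 − 4.57) / 1.04 = 0.6600 / 1.04 = 0.6346.
z_P − z_E = 1.4812 − 0.6346 = 0.8466.
E = 0.8466 / √2 = 0.8466 / 1.41421 = 0.5986 ≈ 0.60.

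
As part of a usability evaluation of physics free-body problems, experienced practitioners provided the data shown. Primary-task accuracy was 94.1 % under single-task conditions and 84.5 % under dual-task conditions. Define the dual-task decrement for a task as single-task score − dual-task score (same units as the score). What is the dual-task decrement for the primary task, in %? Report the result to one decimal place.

Decrement = 94.1 − 84.5 = 9.6000 % ≈ 9.6 %.

9.6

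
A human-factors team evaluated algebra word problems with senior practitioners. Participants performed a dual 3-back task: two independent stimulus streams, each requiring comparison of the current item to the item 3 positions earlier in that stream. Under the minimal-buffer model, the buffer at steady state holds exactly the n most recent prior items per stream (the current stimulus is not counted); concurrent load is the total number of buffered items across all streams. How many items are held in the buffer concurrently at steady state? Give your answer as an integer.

6

Each stream's buffer holds its 3 most recent prior items.
Two independent streams: 2 × 3 = 6 buffered items at steady state.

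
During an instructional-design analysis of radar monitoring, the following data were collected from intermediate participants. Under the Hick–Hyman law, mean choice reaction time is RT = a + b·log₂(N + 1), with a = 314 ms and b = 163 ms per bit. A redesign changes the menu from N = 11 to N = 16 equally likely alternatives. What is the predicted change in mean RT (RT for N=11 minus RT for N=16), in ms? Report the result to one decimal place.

-81.9

RT(11) = 314 + 163·log₂(12) = 314 + 163·3.5850 = 898.3550 ms.
RT(16) = 314 + 163·log₂(17) = 314 + 163·4.0875 = 980.2625 ms.
Difference = 898.3550 − 980.2625 = -81.9075 ≈ -81.9 ms.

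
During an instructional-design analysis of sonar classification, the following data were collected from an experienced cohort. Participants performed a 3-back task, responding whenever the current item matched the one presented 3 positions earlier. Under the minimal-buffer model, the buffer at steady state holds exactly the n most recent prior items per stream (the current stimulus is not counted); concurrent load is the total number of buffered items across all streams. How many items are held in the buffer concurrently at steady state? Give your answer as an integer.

3

The buffer holds the 3 most recent prior items.
Steady-state concurrent load = 3 items.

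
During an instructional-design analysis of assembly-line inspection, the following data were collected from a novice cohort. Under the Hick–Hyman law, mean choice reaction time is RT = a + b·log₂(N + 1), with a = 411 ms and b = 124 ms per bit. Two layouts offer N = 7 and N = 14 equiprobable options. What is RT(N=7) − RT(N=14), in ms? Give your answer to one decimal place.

-112.5

RT(7) = 411 + 124·log₂(8) = 411 + 124·3.0000 = 783.0000 ms.
RT(14) = 411 + 124·log₂(15) = 411 + 124·3.9069 = 895.4556 ms.
Difference = 783.0000 − 895.4556 = -112.4556 ≈ -112.5 ms.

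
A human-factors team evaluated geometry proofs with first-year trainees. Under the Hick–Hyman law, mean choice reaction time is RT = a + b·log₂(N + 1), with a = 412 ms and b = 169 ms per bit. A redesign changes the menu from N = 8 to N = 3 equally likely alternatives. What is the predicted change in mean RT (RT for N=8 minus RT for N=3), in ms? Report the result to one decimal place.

RT(8) = 412 + 169·log₂(9) = 412 + 169·3.1699 = 947.7131 ms.
RT(3) = 412 + 169·log₂(4) = 412 + 169·2.0000 = 750.0000 ms.
Difference = 947.7131 − 750.0000 = 197.7131 ≈ 197.7 ms.

197.7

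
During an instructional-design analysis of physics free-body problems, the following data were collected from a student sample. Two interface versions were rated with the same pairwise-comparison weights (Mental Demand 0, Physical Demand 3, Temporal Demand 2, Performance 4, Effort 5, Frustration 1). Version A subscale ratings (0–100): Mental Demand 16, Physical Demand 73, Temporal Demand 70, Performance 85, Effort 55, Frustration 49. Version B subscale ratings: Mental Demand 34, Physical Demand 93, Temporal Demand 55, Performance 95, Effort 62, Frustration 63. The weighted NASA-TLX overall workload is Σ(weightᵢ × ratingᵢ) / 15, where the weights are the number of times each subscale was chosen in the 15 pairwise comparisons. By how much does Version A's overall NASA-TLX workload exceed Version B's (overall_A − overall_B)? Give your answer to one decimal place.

-7.9

Version A weighted sum = 0·16 + 3·73 + 2·70 + 4·85 + 5·55 + 1·49 = 0 + 219 + 140 + 340 + 275 + 49 = 1023; overall_A = 1023/15 = 68.2000.
Version B weighted sum = 0·34 + 3·93 + 2·55 + 4·95 + 5·62 + 1·63 = 0 + 279 + 110 + 380 + 310 + 63 = 1142; overall_B = 1142/15 = 76.1333.
Difference = 68.2000 − 76.1333 = -7.9333 ≈ -7.9.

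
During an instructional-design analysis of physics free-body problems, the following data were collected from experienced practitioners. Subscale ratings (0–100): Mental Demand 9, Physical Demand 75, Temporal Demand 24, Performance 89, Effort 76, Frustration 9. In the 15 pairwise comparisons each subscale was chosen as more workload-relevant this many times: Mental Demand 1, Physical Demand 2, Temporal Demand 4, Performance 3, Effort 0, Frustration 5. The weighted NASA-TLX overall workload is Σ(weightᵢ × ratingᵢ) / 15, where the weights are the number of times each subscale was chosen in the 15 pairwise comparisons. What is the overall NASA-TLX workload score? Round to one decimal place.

37.8

The tallies are the weights (they sum to 15).
Weighted sum = 1·9 + 2·75 + 4·24 + 3·89 + 0·76 + 5·9
            = 9 + 150 + 96 + 267 + 0 + 45 = 567.
Overall workload = 567 / 15 = 37.8000 ≈ 37.8.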